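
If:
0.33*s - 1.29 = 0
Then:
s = 3.91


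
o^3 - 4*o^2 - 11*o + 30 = (o - 5)*(o - 2)*(o + 3)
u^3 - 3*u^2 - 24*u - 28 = (u - 7)*(u + 2)^2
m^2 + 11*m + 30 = (m + 5)*(m + 6)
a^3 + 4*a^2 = a^2*(a + 4)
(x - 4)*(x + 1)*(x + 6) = x^3 + 3*x^2 - 22*x - 24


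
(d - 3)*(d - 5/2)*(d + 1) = d^3 - 9*d^2/2 + 2*d + 15/2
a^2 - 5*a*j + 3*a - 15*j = (a + 3)*(a - 5*j)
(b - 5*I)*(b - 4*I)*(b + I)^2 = b^4 - 7*I*b^3 - 3*b^2 - 31*I*b + 20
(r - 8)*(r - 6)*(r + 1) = r^3 - 13*r^2 + 34*r + 48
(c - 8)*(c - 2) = c^2 - 10*c + 16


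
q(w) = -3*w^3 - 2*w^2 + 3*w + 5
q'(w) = -9*w^2 - 4*w + 3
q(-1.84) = 11.40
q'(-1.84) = -20.11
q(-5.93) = 542.46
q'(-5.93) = -289.76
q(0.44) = 5.68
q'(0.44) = -0.50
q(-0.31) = 3.97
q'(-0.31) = 3.38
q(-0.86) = 2.85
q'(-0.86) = -0.22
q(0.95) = 3.47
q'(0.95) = -8.92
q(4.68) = -332.27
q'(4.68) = -212.84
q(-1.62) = 7.65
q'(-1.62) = -14.14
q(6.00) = -697.00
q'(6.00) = -345.00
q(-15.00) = 9635.00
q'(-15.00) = -1962.00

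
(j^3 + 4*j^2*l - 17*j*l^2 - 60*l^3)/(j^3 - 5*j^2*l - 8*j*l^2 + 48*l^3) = (j + 5*l)/(j - 4*l)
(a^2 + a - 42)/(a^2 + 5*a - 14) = (a - 6)/(a - 2)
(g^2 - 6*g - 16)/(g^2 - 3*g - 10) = (g - 8)/(g - 5)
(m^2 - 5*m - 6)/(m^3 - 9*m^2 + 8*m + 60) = (m + 1)/(m^2 - 3*m - 10)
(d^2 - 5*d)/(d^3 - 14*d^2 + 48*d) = (d - 5)/(d^2 - 14*d + 48)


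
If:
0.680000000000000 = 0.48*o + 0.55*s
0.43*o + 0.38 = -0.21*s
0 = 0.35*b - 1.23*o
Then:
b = -9.11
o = -2.59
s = 3.50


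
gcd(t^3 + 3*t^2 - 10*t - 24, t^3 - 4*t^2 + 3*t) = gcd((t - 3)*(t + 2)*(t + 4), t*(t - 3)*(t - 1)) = t - 3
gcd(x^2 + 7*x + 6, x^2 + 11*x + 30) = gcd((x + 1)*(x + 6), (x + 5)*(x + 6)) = x + 6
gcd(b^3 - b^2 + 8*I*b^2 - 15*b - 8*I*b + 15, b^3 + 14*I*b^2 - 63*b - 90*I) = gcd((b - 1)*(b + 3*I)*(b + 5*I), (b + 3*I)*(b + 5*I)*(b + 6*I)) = b^2 + 8*I*b - 15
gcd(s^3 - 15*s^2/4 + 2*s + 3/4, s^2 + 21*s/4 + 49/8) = 1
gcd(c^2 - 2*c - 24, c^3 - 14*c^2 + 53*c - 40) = 1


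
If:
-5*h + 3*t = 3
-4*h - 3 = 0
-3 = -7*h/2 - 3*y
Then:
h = -3/4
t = -1/4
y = 15/8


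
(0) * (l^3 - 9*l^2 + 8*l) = 0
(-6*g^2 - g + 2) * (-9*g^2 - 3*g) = 54*g^4 + 27*g^3 - 15*g^2 - 6*g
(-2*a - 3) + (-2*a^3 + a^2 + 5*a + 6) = -2*a^3 + a^2 + 3*a + 3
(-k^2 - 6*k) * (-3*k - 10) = 3*k^3 + 28*k^2 + 60*k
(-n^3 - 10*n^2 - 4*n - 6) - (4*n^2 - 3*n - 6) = -n^3 - 14*n^2 - n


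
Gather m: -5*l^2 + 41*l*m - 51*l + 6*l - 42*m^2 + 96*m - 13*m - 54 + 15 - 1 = -5*l^2 - 45*l - 42*m^2 + m*(41*l + 83) - 40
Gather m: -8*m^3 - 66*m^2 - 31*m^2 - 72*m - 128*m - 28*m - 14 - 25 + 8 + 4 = -8*m^3 - 97*m^2 - 228*m - 27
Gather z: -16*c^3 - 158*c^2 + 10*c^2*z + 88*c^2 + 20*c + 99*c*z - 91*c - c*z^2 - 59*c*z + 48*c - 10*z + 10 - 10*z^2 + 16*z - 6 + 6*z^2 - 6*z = -16*c^3 - 70*c^2 - 23*c + z^2*(-c - 4) + z*(10*c^2 + 40*c) + 4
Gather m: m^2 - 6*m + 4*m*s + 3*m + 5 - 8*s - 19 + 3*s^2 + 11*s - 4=m^2 + m*(4*s - 3) + 3*s^2 + 3*s - 18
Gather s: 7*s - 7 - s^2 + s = -s^2 + 8*s - 7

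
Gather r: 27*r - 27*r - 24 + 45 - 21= 0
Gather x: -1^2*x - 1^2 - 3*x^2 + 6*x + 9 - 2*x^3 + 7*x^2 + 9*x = -2*x^3 + 4*x^2 + 14*x + 8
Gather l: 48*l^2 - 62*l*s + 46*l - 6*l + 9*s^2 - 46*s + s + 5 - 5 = 48*l^2 + l*(40 - 62*s) + 9*s^2 - 45*s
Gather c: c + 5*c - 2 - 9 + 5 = 6*c - 6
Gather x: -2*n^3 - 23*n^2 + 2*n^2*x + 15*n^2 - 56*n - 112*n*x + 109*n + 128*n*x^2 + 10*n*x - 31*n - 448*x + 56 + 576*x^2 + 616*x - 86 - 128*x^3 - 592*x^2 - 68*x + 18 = -2*n^3 - 8*n^2 + 22*n - 128*x^3 + x^2*(128*n - 16) + x*(2*n^2 - 102*n + 100) - 12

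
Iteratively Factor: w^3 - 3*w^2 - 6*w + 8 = (w + 2)*(w^2 - 5*w + 4) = (w - 1)*(w + 2)*(w - 4)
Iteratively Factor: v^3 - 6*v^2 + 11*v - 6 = (v - 3)*(v^2 - 3*v + 2) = (v - 3)*(v - 2)*(v - 1)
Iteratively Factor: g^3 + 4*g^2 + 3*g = (g)*(g^2 + 4*g + 3) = g*(g + 1)*(g + 3)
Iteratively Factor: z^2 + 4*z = (z + 4)*(z)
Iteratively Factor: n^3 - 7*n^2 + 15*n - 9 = (n - 1)*(n^2 - 6*n + 9) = (n - 3)*(n - 1)*(n - 3)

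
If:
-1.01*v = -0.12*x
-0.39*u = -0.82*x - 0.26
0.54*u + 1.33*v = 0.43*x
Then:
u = -0.21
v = -0.05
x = -0.42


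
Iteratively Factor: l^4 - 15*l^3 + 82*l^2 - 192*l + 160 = (l - 4)*(l^3 - 11*l^2 + 38*l - 40) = (l - 4)^2*(l^2 - 7*l + 10) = (l - 5)*(l - 4)^2*(l - 2)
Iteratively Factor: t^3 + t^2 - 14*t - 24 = (t + 3)*(t^2 - 2*t - 8) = (t - 4)*(t + 3)*(t + 2)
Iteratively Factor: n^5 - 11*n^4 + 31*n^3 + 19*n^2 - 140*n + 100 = (n + 2)*(n^4 - 13*n^3 + 57*n^2 - 95*n + 50) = (n - 2)*(n + 2)*(n^3 - 11*n^2 + 35*n - 25) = (n - 2)*(n - 1)*(n + 2)*(n^2 - 10*n + 25) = (n - 5)*(n - 2)*(n - 1)*(n + 2)*(n - 5)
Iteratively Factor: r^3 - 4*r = (r + 2)*(r^2 - 2*r) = (r - 2)*(r + 2)*(r)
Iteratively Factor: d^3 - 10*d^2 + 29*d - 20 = (d - 4)*(d^2 - 6*d + 5) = (d - 5)*(d - 4)*(d - 1)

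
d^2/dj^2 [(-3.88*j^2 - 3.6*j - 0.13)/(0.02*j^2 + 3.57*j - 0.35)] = (0.551184*j^3 - 0.163272000000021*j^2 - 0.206891999999996*j - 13.262494)/(8.0e-6*j^6 + 0.004284*j^5 + 0.764274*j^4 + 45.349353*j^3 - 13.374795*j^2 + 1.311975*j - 0.042875)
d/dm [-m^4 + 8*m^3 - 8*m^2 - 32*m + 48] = -4*m^3 + 24*m^2 - 16*m - 32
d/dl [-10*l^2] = -20*l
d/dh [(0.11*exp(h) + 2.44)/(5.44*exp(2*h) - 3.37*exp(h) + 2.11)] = (-0.5984*exp(2*h) - 26.5472*exp(h) + 8.4549)*exp(h)/(29.5936*exp(4*h) - 36.6656*exp(3*h) + 34.3137*exp(2*h) - 14.2214*exp(h) + 4.4521)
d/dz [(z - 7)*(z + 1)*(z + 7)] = 3*z^2 + 2*z - 49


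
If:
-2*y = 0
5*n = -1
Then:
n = -1/5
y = 0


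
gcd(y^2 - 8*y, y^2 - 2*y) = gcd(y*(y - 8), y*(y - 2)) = y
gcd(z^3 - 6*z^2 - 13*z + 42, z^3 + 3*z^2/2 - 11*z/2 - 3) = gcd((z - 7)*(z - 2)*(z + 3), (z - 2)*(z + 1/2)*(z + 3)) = z^2 + z - 6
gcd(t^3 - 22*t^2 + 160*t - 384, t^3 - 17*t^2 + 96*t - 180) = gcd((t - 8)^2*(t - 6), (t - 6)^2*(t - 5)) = t - 6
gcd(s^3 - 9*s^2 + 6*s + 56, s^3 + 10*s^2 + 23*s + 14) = s + 2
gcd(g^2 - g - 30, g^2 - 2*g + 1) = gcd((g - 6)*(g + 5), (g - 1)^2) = 1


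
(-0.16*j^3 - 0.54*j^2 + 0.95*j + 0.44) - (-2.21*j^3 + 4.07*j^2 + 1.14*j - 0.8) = 2.05*j^3 - 4.61*j^2 - 0.19*j + 1.24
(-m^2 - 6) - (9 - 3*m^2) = 2*m^2 - 15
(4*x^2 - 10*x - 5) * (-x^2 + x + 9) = -4*x^4 + 14*x^3 + 31*x^2 - 95*x - 45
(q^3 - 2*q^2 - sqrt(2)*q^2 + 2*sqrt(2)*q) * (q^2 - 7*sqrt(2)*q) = q^5 - 8*sqrt(2)*q^4 - 2*q^4 + 14*q^3 + 16*sqrt(2)*q^3 - 28*q^2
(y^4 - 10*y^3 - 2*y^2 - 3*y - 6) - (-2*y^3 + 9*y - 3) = y^4 - 8*y^3 - 2*y^2 - 12*y - 3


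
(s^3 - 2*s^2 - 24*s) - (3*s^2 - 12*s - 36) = s^3 - 5*s^2 - 12*s + 36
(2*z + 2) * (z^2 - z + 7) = 2*z^3 + 12*z + 14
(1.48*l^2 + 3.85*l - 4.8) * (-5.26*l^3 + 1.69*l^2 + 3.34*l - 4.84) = -7.7848*l^5 - 17.7498*l^4 + 36.6977*l^3 - 2.4162*l^2 - 34.666*l + 23.232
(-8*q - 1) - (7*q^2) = -7*q^2 - 8*q - 1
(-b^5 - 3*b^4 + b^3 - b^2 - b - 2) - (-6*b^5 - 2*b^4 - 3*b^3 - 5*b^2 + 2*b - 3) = 5*b^5 - b^4 + 4*b^3 + 4*b^2 - 3*b + 1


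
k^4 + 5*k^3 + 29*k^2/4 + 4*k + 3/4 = (k + 1/2)^2*(k + 1)*(k + 3)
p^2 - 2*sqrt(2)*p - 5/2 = (p - 5*sqrt(2)/2)*(p + sqrt(2)/2)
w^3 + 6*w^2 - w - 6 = (w - 1)*(w + 1)*(w + 6)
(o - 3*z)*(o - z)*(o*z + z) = o^3*z - 4*o^2*z^2 + o^2*z + 3*o*z^3 - 4*o*z^2 + 3*z^3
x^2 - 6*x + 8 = (x - 4)*(x - 2)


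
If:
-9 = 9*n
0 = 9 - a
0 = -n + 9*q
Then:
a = 9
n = -1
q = -1/9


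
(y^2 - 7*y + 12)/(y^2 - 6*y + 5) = (y^2 - 7*y + 12)/(y^2 - 6*y + 5)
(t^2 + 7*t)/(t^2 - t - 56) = t/(t - 8)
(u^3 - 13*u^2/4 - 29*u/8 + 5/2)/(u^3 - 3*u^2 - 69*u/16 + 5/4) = 2*(2*u - 1)/(4*u - 1)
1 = 1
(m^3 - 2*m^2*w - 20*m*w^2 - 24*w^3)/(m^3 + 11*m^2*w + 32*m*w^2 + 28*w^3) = (m - 6*w)/(m + 7*w)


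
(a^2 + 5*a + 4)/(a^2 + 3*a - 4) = (a + 1)/(a - 1)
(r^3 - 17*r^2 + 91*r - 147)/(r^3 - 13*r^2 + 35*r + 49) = (r - 3)/(r + 1)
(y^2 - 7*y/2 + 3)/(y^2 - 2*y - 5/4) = 2*(-2*y^2 + 7*y - 6)/(-4*y^2 + 8*y + 5)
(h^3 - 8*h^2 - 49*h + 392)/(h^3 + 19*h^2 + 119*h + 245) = (h^2 - 15*h + 56)/(h^2 + 12*h + 35)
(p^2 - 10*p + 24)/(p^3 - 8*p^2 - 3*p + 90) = (p - 4)/(p^2 - 2*p - 15)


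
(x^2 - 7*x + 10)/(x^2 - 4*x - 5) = (x - 2)/(x + 1)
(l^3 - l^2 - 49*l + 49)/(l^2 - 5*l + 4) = (l^2 - 49)/(l - 4)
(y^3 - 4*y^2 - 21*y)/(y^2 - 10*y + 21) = y*(y + 3)/(y - 3)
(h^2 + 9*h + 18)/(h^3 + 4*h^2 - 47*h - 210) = (h + 3)/(h^2 - 2*h - 35)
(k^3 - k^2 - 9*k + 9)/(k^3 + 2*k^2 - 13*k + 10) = (k^2 - 9)/(k^2 + 3*k - 10)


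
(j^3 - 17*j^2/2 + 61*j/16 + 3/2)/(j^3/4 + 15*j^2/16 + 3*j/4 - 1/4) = (16*j^3 - 136*j^2 + 61*j + 24)/(4*j^3 + 15*j^2 + 12*j - 4)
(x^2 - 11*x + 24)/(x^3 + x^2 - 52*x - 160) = (x - 3)/(x^2 + 9*x + 20)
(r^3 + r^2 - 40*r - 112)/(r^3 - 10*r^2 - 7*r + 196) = (r + 4)/(r - 7)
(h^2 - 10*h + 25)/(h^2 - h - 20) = (h - 5)/(h + 4)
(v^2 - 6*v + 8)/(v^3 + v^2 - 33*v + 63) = (v^2 - 6*v + 8)/(v^3 + v^2 - 33*v + 63)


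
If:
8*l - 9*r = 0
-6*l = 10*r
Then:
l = 0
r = 0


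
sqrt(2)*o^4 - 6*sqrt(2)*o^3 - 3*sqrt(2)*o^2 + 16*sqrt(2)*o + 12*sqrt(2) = (o - 6)*(o - 2)*(o + 1)*(sqrt(2)*o + sqrt(2))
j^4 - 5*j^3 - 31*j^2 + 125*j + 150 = (j - 6)*(j - 5)*(j + 1)*(j + 5)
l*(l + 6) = l^2 + 6*l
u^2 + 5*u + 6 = (u + 2)*(u + 3)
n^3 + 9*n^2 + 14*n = n*(n + 2)*(n + 7)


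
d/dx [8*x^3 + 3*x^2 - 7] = 6*x*(4*x + 1)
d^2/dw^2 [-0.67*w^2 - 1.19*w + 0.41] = -1.34000000000000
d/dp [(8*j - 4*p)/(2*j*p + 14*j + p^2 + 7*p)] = 4*(-2*j*p - 14*j - p^2 - 7*p - (2*j - p)*(2*j + 2*p + 7))/(2*j*p + 14*j + p^2 + 7*p)^2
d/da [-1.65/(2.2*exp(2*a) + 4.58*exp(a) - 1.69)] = (7.26*exp(a) + 7.557)*exp(a)/(2.2*exp(2*a) + 4.58*exp(a) - 1.69)^2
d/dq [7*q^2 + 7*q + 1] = 14*q + 7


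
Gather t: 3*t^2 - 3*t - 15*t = 3*t^2 - 18*t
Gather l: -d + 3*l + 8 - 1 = -d + 3*l + 7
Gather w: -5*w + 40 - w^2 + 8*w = -w^2 + 3*w + 40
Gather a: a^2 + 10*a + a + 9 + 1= a^2 + 11*a + 10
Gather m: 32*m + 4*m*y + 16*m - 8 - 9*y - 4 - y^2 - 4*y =m*(4*y + 48) - y^2 - 13*y - 12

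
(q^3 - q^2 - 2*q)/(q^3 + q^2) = (q - 2)/q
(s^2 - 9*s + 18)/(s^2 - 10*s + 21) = (s - 6)/(s - 7)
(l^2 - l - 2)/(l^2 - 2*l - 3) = (l - 2)/(l - 3)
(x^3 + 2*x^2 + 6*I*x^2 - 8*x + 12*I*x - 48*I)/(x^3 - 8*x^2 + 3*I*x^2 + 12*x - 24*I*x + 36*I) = (x^2 + x*(4 + 6*I) + 24*I)/(x^2 + x*(-6 + 3*I) - 18*I)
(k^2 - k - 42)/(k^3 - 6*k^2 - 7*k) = (k + 6)/(k*(k + 1))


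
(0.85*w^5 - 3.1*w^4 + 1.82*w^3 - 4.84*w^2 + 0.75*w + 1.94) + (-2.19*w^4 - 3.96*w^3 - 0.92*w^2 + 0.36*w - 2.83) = 0.85*w^5 - 5.29*w^4 - 2.14*w^3 - 5.76*w^2 + 1.11*w - 0.89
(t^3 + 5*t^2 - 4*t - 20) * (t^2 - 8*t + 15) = t^5 - 3*t^4 - 29*t^3 + 87*t^2 + 100*t - 300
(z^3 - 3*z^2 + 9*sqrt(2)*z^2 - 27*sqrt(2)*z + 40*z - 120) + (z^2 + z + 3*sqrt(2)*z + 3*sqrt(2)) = z^3 - 2*z^2 + 9*sqrt(2)*z^2 - 24*sqrt(2)*z + 41*z - 120 + 3*sqrt(2)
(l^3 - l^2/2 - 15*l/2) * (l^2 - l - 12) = l^5 - 3*l^4/2 - 19*l^3 + 27*l^2/2 + 90*l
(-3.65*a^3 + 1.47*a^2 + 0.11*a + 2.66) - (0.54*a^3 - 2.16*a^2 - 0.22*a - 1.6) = -4.19*a^3 + 3.63*a^2 + 0.33*a + 4.26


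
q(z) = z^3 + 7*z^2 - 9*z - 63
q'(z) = 3*z^2 + 14*z - 9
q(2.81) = -10.83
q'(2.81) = 54.03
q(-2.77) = -5.61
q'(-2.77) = -24.76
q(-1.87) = -28.23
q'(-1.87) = -24.69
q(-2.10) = -22.49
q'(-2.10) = -25.17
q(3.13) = 8.07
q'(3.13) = 64.21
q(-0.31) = -59.57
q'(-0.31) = -13.05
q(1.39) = -59.30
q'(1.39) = 16.26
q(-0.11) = -61.93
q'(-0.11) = -10.50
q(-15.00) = -1728.00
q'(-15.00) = 456.00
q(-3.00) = 0.00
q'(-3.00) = -24.00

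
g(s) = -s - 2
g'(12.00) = -1.00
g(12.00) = -14.00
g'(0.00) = -1.00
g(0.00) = -2.00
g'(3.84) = -1.00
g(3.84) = -5.84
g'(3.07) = -1.00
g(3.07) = -5.07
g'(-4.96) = -1.00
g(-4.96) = 2.96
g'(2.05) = -1.00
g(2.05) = -4.05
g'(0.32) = -1.00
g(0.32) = -2.32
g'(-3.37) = -1.00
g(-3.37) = 1.37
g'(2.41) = -1.00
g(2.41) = -4.41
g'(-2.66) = -1.00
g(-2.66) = 0.66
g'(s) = -1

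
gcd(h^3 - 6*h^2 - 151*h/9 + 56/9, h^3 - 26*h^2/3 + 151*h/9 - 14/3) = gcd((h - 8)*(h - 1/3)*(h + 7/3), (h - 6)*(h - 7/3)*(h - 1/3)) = h - 1/3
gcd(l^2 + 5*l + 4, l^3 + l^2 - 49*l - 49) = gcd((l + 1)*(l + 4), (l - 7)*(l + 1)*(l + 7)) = l + 1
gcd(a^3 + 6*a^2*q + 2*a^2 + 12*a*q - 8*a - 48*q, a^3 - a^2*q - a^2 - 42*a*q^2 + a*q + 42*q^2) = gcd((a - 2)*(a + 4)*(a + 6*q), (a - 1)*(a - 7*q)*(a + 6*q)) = a + 6*q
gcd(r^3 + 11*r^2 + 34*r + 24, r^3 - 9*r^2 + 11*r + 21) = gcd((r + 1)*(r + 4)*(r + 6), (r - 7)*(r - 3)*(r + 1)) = r + 1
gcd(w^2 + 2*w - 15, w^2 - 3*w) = w - 3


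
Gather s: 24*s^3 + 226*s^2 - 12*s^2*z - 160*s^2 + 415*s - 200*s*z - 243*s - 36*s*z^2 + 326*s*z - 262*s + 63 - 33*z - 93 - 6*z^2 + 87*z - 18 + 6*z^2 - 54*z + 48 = 24*s^3 + s^2*(66 - 12*z) + s*(-36*z^2 + 126*z - 90)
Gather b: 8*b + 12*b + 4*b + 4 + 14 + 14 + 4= 24*b + 36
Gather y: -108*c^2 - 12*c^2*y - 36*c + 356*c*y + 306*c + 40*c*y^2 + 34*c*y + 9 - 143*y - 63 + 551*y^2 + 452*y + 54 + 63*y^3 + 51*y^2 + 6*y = -108*c^2 + 270*c + 63*y^3 + y^2*(40*c + 602) + y*(-12*c^2 + 390*c + 315)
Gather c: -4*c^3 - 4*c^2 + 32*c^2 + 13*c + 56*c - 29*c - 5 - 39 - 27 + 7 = -4*c^3 + 28*c^2 + 40*c - 64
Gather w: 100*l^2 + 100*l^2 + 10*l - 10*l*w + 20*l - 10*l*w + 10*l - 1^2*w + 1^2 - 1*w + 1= 200*l^2 + 40*l + w*(-20*l - 2) + 2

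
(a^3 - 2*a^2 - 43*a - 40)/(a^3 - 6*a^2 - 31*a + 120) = (a + 1)/(a - 3)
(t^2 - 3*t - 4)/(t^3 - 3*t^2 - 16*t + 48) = (t + 1)/(t^2 + t - 12)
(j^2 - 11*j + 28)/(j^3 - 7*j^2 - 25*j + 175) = (j - 4)/(j^2 - 25)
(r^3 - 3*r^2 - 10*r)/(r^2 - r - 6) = r*(r - 5)/(r - 3)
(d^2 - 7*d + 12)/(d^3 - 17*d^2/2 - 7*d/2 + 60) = 2*(d - 4)/(2*d^2 - 11*d - 40)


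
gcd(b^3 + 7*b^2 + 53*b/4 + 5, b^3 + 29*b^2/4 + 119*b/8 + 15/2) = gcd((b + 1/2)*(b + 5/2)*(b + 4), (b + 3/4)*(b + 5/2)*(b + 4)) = b^2 + 13*b/2 + 10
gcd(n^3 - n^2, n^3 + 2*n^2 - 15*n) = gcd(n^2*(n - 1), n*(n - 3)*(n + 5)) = n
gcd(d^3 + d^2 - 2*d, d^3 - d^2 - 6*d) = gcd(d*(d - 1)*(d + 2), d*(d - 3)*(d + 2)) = d^2 + 2*d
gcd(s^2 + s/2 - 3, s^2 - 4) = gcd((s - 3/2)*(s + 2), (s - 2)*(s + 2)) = s + 2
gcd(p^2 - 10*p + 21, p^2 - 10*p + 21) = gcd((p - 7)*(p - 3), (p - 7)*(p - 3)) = p^2 - 10*p + 21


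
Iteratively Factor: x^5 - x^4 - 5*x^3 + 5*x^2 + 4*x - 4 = (x + 1)*(x^4 - 2*x^3 - 3*x^2 + 8*x - 4) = (x - 1)*(x + 1)*(x^3 - x^2 - 4*x + 4) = (x - 1)*(x + 1)*(x + 2)*(x^2 - 3*x + 2) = (x - 2)*(x - 1)*(x + 1)*(x + 2)*(x - 1)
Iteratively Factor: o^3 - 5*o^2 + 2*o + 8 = (o - 4)*(o^2 - o - 2) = (o - 4)*(o + 1)*(o - 2)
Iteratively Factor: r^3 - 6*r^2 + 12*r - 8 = (r - 2)*(r^2 - 4*r + 4) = (r - 2)^2*(r - 2)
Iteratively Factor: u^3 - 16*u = (u - 4)*(u^2 + 4*u) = (u - 4)*(u + 4)*(u)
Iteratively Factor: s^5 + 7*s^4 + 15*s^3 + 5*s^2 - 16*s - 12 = (s + 2)*(s^4 + 5*s^3 + 5*s^2 - 5*s - 6) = (s + 1)*(s + 2)*(s^3 + 4*s^2 + s - 6) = (s + 1)*(s + 2)^2*(s^2 + 2*s - 3) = (s - 1)*(s + 1)*(s + 2)^2*(s + 3)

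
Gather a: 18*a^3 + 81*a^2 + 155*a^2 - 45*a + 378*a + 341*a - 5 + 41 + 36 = 18*a^3 + 236*a^2 + 674*a + 72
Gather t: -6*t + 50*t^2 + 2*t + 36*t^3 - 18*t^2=36*t^3 + 32*t^2 - 4*t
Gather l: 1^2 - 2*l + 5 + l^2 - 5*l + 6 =l^2 - 7*l + 12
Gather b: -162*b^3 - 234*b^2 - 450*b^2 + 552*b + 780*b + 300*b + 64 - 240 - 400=-162*b^3 - 684*b^2 + 1632*b - 576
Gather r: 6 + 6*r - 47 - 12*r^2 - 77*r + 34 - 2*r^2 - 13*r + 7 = -14*r^2 - 84*r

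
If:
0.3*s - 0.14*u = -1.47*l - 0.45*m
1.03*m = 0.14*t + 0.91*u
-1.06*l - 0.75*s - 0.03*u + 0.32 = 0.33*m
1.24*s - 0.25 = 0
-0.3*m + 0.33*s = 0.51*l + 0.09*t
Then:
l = -0.25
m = 1.16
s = 0.20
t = -1.72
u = 1.57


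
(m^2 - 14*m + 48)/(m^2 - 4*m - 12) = (m - 8)/(m + 2)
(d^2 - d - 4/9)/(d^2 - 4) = (d^2 - d - 4/9)/(d^2 - 4)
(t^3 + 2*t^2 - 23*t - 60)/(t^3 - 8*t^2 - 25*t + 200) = (t^2 + 7*t + 12)/(t^2 - 3*t - 40)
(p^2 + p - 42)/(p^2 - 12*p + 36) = (p + 7)/(p - 6)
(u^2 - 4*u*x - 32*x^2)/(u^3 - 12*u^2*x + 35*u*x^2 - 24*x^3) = (u + 4*x)/(u^2 - 4*u*x + 3*x^2)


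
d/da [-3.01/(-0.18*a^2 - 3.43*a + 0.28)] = (-1.0836*a - 10.3243)/(0.18*a^2 + 3.43*a - 0.28)^2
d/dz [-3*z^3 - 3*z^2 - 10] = 3*z*(-3*z - 2)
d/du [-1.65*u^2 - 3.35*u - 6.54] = -3.3*u - 3.35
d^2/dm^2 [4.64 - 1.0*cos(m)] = 1.0*cos(m)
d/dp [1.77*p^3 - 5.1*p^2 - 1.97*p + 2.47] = 5.31*p^2 - 10.2*p - 1.97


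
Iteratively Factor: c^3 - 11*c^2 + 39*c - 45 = (c - 3)*(c^2 - 8*c + 15) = (c - 3)^2*(c - 5)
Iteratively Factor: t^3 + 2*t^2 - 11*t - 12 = (t - 3)*(t^2 + 5*t + 4) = (t - 3)*(t + 1)*(t + 4)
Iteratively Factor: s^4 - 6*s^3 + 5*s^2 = (s)*(s^3 - 6*s^2 + 5*s) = s*(s - 1)*(s^2 - 5*s) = s*(s - 5)*(s - 1)*(s)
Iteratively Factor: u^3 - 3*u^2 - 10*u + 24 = (u + 3)*(u^2 - 6*u + 8) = (u - 4)*(u + 3)*(u - 2)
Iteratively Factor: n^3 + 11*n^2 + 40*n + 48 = (n + 3)*(n^2 + 8*n + 16) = (n + 3)*(n + 4)*(n + 4)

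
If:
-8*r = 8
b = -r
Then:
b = 1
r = -1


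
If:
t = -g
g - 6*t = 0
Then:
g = 0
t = 0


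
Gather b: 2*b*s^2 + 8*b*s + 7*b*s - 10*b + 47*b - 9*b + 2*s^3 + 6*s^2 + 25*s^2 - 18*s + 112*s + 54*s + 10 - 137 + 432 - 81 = b*(2*s^2 + 15*s + 28) + 2*s^3 + 31*s^2 + 148*s + 224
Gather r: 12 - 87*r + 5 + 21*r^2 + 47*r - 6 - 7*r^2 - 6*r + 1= 14*r^2 - 46*r + 12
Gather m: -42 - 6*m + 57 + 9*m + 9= 3*m + 24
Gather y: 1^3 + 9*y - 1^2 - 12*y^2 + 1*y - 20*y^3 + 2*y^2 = -20*y^3 - 10*y^2 + 10*y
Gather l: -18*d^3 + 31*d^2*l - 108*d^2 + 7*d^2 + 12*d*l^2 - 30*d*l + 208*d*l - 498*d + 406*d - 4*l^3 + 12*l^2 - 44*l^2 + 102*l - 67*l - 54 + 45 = -18*d^3 - 101*d^2 - 92*d - 4*l^3 + l^2*(12*d - 32) + l*(31*d^2 + 178*d + 35) - 9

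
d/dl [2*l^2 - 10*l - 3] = 4*l - 10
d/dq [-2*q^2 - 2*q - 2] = -4*q - 2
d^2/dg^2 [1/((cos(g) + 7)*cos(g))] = (-(1 - cos(2*g))^2 + 105*cos(g)/4 - 51*cos(2*g)/2 - 21*cos(3*g)/4 + 153/2)/((cos(g) + 7)^3*cos(g)^3)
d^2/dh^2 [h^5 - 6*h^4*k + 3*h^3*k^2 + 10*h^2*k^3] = 20*h^3 - 72*h^2*k + 18*h*k^2 + 20*k^3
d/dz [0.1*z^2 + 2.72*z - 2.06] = 0.2*z + 2.72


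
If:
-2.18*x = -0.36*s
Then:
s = 6.05555555555556*x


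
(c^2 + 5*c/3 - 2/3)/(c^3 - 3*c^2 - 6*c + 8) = (c - 1/3)/(c^2 - 5*c + 4)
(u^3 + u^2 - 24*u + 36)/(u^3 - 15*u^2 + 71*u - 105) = (u^2 + 4*u - 12)/(u^2 - 12*u + 35)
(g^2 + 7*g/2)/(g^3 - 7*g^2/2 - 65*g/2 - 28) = g/(g^2 - 7*g - 8)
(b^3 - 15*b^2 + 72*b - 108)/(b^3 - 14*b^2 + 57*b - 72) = (b^2 - 12*b + 36)/(b^2 - 11*b + 24)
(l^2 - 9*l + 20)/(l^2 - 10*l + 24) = (l - 5)/(l - 6)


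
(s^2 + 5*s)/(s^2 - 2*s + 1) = s*(s + 5)/(s^2 - 2*s + 1)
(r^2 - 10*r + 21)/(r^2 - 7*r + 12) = (r - 7)/(r - 4)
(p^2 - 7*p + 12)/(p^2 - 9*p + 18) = (p - 4)/(p - 6)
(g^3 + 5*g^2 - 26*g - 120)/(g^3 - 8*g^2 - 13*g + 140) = (g + 6)/(g - 7)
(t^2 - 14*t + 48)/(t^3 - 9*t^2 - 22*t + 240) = 1/(t + 5)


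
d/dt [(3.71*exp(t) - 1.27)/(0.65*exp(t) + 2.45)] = 9.915*exp(t)/(0.65*exp(t) + 2.45)^2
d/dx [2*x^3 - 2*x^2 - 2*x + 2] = 6*x^2 - 4*x - 2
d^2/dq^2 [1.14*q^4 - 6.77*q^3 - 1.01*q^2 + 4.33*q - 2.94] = 13.68*q^2 - 40.62*q - 2.02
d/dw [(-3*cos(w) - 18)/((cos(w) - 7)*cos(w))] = 3*(-sin(w) + 42*sin(w)/cos(w)^2 - 12*tan(w))/(cos(w) - 7)^2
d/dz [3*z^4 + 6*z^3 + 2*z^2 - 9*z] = 12*z^3 + 18*z^2 + 4*z - 9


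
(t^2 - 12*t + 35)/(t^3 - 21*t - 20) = (t - 7)/(t^2 + 5*t + 4)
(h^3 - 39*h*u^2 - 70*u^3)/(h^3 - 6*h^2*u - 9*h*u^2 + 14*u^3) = (-h - 5*u)/(-h + u)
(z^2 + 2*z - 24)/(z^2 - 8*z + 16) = (z + 6)/(z - 4)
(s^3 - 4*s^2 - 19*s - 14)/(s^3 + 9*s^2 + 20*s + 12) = (s - 7)/(s + 6)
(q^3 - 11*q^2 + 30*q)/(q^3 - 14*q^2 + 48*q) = (q - 5)/(q - 8)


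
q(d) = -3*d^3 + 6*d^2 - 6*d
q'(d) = -9*d^2 + 12*d - 6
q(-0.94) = 13.43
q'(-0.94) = -25.23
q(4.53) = -182.93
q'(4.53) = -136.33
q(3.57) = -81.45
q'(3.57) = -77.86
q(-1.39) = 27.99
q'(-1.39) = -40.07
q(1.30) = -4.25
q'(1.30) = -5.61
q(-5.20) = 615.26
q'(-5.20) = -311.76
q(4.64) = -198.35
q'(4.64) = -144.09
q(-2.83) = 133.03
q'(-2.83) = -112.04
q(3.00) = -45.00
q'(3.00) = -51.00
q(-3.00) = 153.00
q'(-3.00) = -123.00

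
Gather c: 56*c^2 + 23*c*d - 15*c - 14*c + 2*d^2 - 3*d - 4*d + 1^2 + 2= 56*c^2 + c*(23*d - 29) + 2*d^2 - 7*d + 3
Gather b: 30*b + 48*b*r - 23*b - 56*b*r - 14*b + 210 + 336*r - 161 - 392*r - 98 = b*(-8*r - 7) - 56*r - 49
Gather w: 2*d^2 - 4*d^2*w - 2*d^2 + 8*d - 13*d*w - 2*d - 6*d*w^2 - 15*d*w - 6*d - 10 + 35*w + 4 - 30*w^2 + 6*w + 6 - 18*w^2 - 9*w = w^2*(-6*d - 48) + w*(-4*d^2 - 28*d + 32)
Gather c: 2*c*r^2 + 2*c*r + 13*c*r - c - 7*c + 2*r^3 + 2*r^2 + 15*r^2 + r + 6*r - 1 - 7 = c*(2*r^2 + 15*r - 8) + 2*r^3 + 17*r^2 + 7*r - 8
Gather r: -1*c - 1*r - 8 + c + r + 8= 0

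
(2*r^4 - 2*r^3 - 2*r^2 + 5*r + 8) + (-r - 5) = 2*r^4 - 2*r^3 - 2*r^2 + 4*r + 3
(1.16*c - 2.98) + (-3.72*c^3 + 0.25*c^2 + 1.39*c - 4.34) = -3.72*c^3 + 0.25*c^2 + 2.55*c - 7.32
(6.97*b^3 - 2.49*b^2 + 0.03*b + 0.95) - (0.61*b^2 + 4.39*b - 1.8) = 6.97*b^3 - 3.1*b^2 - 4.36*b + 2.75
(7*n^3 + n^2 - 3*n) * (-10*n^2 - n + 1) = -70*n^5 - 17*n^4 + 36*n^3 + 4*n^2 - 3*n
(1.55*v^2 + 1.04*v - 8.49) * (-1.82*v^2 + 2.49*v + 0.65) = -2.821*v^4 + 1.9667*v^3 + 19.0489*v^2 - 20.4641*v - 5.5185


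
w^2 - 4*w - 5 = (w - 5)*(w + 1)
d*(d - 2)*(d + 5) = d^3 + 3*d^2 - 10*d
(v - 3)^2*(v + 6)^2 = v^4 + 6*v^3 - 27*v^2 - 108*v + 324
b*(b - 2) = b^2 - 2*b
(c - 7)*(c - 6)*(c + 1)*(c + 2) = c^4 - 10*c^3 + 5*c^2 + 100*c + 84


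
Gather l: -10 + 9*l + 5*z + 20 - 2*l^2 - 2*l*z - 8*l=-2*l^2 + l*(1 - 2*z) + 5*z + 10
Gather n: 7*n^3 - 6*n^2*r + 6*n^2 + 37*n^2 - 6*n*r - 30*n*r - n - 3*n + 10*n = 7*n^3 + n^2*(43 - 6*r) + n*(6 - 36*r)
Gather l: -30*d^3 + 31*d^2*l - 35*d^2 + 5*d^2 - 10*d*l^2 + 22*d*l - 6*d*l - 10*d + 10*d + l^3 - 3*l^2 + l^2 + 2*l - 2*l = -30*d^3 - 30*d^2 + l^3 + l^2*(-10*d - 2) + l*(31*d^2 + 16*d)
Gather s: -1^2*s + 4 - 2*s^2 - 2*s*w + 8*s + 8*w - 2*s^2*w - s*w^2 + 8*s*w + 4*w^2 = s^2*(-2*w - 2) + s*(-w^2 + 6*w + 7) + 4*w^2 + 8*w + 4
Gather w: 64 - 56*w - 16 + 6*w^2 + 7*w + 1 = 6*w^2 - 49*w + 49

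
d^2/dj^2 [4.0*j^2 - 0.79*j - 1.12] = 8.00000000000000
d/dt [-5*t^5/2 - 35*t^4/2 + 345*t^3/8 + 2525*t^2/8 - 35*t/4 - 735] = -25*t^4/2 - 70*t^3 + 1035*t^2/8 + 2525*t/4 - 35/4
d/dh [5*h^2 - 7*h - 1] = 10*h - 7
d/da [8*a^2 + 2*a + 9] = 16*a + 2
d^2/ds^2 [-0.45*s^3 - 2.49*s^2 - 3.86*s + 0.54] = -2.7*s - 4.98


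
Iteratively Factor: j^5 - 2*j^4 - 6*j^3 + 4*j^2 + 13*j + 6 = (j - 3)*(j^4 + j^3 - 3*j^2 - 5*j - 2) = (j - 3)*(j + 1)*(j^3 - 3*j - 2) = (j - 3)*(j - 2)*(j + 1)*(j^2 + 2*j + 1) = (j - 3)*(j - 2)*(j + 1)^2*(j + 1)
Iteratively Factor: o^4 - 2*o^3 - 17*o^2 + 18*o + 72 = (o - 3)*(o^3 + o^2 - 14*o - 24) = (o - 3)*(o + 2)*(o^2 - o - 12) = (o - 3)*(o + 2)*(o + 3)*(o - 4)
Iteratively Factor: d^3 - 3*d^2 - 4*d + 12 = (d + 2)*(d^2 - 5*d + 6) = (d - 3)*(d + 2)*(d - 2)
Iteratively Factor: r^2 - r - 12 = (r - 4)*(r + 3)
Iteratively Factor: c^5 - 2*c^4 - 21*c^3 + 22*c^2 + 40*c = (c)*(c^4 - 2*c^3 - 21*c^2 + 22*c + 40) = c*(c + 4)*(c^3 - 6*c^2 + 3*c + 10) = c*(c - 2)*(c + 4)*(c^2 - 4*c - 5) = c*(c - 2)*(c + 1)*(c + 4)*(c - 5)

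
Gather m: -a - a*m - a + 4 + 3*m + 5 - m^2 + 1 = -2*a - m^2 + m*(3 - a) + 10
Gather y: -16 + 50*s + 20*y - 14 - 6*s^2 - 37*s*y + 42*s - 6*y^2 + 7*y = -6*s^2 + 92*s - 6*y^2 + y*(27 - 37*s) - 30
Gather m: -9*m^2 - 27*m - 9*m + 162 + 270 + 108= -9*m^2 - 36*m + 540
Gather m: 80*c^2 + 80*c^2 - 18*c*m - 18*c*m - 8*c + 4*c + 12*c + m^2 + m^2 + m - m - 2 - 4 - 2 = 160*c^2 - 36*c*m + 8*c + 2*m^2 - 8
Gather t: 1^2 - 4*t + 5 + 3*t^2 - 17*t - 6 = 3*t^2 - 21*t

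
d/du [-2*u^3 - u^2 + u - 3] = -6*u^2 - 2*u + 1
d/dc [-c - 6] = -1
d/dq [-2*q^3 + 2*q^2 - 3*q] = -6*q^2 + 4*q - 3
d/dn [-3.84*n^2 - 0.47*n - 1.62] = -7.68*n - 0.47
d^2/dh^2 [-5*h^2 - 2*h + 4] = -10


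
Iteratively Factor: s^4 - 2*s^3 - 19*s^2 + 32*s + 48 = (s + 4)*(s^3 - 6*s^2 + 5*s + 12) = (s - 4)*(s + 4)*(s^2 - 2*s - 3) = (s - 4)*(s - 3)*(s + 4)*(s + 1)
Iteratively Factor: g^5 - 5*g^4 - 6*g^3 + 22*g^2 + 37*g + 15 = (g - 3)*(g^4 - 2*g^3 - 12*g^2 - 14*g - 5) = (g - 3)*(g + 1)*(g^3 - 3*g^2 - 9*g - 5) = (g - 5)*(g - 3)*(g + 1)*(g^2 + 2*g + 1) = (g - 5)*(g - 3)*(g + 1)^2*(g + 1)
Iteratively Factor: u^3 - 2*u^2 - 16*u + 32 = (u - 2)*(u^2 - 16) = (u - 2)*(u + 4)*(u - 4)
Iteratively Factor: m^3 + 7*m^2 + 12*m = (m + 3)*(m^2 + 4*m) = (m + 3)*(m + 4)*(m)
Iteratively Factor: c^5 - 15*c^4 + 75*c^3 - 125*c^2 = (c - 5)*(c^4 - 10*c^3 + 25*c^2) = (c - 5)^2*(c^3 - 5*c^2) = (c - 5)^3*(c^2) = c*(c - 5)^3*(c)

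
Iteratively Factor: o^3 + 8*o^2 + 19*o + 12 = (o + 3)*(o^2 + 5*o + 4) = (o + 1)*(o + 3)*(o + 4)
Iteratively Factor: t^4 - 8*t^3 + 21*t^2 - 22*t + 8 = (t - 1)*(t^3 - 7*t^2 + 14*t - 8) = (t - 1)^2*(t^2 - 6*t + 8) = (t - 4)*(t - 1)^2*(t - 2)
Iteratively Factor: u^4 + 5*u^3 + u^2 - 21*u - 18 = (u + 3)*(u^3 + 2*u^2 - 5*u - 6) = (u + 3)^2*(u^2 - u - 2) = (u - 2)*(u + 3)^2*(u + 1)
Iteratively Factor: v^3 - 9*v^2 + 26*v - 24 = (v - 4)*(v^2 - 5*v + 6) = (v - 4)*(v - 3)*(v - 2)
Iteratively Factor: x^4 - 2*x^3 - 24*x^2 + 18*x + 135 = (x + 3)*(x^3 - 5*x^2 - 9*x + 45) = (x - 3)*(x + 3)*(x^2 - 2*x - 15) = (x - 5)*(x - 3)*(x + 3)*(x + 3)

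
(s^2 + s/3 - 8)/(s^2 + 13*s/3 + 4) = (3*s - 8)/(3*s + 4)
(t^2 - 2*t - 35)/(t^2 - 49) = (t + 5)/(t + 7)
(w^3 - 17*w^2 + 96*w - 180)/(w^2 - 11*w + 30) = w - 6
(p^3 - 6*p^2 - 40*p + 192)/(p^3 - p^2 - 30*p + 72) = (p - 8)/(p - 3)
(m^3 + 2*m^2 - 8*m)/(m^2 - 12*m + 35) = m*(m^2 + 2*m - 8)/(m^2 - 12*m + 35)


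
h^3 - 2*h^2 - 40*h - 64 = (h - 8)*(h + 2)*(h + 4)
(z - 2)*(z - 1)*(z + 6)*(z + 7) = z^4 + 10*z^3 + 5*z^2 - 100*z + 84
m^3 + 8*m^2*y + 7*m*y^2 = m*(m + y)*(m + 7*y)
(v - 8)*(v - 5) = v^2 - 13*v + 40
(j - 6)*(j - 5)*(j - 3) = j^3 - 14*j^2 + 63*j - 90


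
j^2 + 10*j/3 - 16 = (j - 8/3)*(j + 6)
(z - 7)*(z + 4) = z^2 - 3*z - 28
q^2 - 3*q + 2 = (q - 2)*(q - 1)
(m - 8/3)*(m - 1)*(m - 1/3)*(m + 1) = m^4 - 3*m^3 - m^2/9 + 3*m - 8/9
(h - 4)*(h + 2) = h^2 - 2*h - 8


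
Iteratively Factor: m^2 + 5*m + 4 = (m + 4)*(m + 1)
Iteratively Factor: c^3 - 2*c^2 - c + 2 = (c - 2)*(c^2 - 1) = (c - 2)*(c + 1)*(c - 1)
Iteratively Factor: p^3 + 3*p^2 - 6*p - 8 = (p + 1)*(p^2 + 2*p - 8) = (p + 1)*(p + 4)*(p - 2)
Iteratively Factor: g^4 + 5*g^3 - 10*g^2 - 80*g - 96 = (g - 4)*(g^3 + 9*g^2 + 26*g + 24) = (g - 4)*(g + 2)*(g^2 + 7*g + 12) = (g - 4)*(g + 2)*(g + 3)*(g + 4)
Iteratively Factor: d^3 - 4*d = (d - 2)*(d^2 + 2*d) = d*(d - 2)*(d + 2)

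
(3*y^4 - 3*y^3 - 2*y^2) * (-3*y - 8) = -9*y^5 - 15*y^4 + 30*y^3 + 16*y^2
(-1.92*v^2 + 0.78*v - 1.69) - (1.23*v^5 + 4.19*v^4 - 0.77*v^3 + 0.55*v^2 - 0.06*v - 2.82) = -1.23*v^5 - 4.19*v^4 + 0.77*v^3 - 2.47*v^2 + 0.84*v + 1.13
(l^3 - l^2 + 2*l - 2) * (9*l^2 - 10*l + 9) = 9*l^5 - 19*l^4 + 37*l^3 - 47*l^2 + 38*l - 18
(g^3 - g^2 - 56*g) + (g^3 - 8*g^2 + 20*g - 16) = 2*g^3 - 9*g^2 - 36*g - 16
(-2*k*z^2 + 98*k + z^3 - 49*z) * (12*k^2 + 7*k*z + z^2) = -24*k^3*z^2 + 1176*k^3 - 2*k^2*z^3 + 98*k^2*z + 5*k*z^4 - 245*k*z^2 + z^5 - 49*z^3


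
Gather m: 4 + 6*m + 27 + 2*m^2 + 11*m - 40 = 2*m^2 + 17*m - 9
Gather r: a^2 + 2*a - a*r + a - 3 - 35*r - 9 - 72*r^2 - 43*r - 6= a^2 + 3*a - 72*r^2 + r*(-a - 78) - 18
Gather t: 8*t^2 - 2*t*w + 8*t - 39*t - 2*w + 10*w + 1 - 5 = 8*t^2 + t*(-2*w - 31) + 8*w - 4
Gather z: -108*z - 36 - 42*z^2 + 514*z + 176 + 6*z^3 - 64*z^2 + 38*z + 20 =6*z^3 - 106*z^2 + 444*z + 160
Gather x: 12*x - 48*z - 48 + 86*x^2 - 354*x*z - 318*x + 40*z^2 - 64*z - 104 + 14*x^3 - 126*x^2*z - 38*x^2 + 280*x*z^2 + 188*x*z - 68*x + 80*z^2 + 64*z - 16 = 14*x^3 + x^2*(48 - 126*z) + x*(280*z^2 - 166*z - 374) + 120*z^2 - 48*z - 168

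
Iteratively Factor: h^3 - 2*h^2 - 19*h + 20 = (h - 5)*(h^2 + 3*h - 4) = (h - 5)*(h - 1)*(h + 4)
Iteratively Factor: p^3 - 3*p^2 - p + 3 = (p + 1)*(p^2 - 4*p + 3) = (p - 1)*(p + 1)*(p - 3)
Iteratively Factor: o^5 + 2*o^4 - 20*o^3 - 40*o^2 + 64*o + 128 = (o - 4)*(o^4 + 6*o^3 + 4*o^2 - 24*o - 32) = (o - 4)*(o + 4)*(o^3 + 2*o^2 - 4*o - 8) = (o - 4)*(o + 2)*(o + 4)*(o^2 - 4) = (o - 4)*(o - 2)*(o + 2)*(o + 4)*(o + 2)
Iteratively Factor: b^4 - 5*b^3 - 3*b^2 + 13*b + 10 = (b - 5)*(b^3 - 3*b - 2) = (b - 5)*(b + 1)*(b^2 - b - 2) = (b - 5)*(b + 1)^2*(b - 2)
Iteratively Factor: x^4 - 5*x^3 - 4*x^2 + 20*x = (x + 2)*(x^3 - 7*x^2 + 10*x) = (x - 5)*(x + 2)*(x^2 - 2*x) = (x - 5)*(x - 2)*(x + 2)*(x)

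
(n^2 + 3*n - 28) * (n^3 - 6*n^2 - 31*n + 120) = n^5 - 3*n^4 - 77*n^3 + 195*n^2 + 1228*n - 3360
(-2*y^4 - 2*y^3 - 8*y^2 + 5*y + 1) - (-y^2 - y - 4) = -2*y^4 - 2*y^3 - 7*y^2 + 6*y + 5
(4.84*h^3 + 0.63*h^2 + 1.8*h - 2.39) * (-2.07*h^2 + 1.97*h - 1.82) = -10.0188*h^5 + 8.2307*h^4 - 11.2937*h^3 + 7.3467*h^2 - 7.9843*h + 4.3498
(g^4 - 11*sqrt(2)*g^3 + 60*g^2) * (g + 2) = g^5 - 11*sqrt(2)*g^4 + 2*g^4 - 22*sqrt(2)*g^3 + 60*g^3 + 120*g^2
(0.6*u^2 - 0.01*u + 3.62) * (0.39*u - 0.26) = 0.234*u^3 - 0.1599*u^2 + 1.4144*u - 0.9412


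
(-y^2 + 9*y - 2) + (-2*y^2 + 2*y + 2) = -3*y^2 + 11*y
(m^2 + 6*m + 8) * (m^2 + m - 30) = m^4 + 7*m^3 - 16*m^2 - 172*m - 240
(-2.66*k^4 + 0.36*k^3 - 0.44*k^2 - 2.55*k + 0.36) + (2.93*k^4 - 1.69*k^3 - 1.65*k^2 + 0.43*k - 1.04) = 0.27*k^4 - 1.33*k^3 - 2.09*k^2 - 2.12*k - 0.68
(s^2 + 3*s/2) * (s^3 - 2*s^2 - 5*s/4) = s^5 - s^4/2 - 17*s^3/4 - 15*s^2/8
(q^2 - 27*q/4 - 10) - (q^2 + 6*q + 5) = -51*q/4 - 15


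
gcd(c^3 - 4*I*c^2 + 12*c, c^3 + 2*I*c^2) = c^2 + 2*I*c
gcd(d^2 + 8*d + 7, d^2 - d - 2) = d + 1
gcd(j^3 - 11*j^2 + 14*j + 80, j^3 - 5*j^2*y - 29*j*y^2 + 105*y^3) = 1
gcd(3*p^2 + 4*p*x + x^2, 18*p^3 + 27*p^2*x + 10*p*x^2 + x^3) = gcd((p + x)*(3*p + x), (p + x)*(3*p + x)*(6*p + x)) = 3*p^2 + 4*p*x + x^2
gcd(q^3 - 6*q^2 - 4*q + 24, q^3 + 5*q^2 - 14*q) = q - 2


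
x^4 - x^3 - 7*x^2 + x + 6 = (x - 3)*(x - 1)*(x + 1)*(x + 2)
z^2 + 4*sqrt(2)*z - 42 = (z - 3*sqrt(2))*(z + 7*sqrt(2))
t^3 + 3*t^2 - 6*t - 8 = (t - 2)*(t + 1)*(t + 4)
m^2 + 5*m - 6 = (m - 1)*(m + 6)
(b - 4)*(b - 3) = b^2 - 7*b + 12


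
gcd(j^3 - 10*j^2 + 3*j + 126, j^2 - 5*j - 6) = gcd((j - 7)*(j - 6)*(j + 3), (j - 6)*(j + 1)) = j - 6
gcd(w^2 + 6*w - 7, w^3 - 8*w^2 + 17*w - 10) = w - 1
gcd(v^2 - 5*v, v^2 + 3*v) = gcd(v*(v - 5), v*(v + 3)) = v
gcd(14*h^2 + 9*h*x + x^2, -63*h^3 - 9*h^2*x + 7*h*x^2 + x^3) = 7*h + x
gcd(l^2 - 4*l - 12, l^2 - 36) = l - 6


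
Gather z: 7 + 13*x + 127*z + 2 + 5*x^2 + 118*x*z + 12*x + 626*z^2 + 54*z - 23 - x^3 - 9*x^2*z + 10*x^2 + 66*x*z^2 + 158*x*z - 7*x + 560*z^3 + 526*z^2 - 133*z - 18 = -x^3 + 15*x^2 + 18*x + 560*z^3 + z^2*(66*x + 1152) + z*(-9*x^2 + 276*x + 48) - 32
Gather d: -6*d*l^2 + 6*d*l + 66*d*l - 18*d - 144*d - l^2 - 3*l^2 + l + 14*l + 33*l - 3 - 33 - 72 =d*(-6*l^2 + 72*l - 162) - 4*l^2 + 48*l - 108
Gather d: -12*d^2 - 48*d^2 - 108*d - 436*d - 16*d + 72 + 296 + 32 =-60*d^2 - 560*d + 400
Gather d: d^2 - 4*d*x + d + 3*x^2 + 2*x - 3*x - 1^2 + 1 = d^2 + d*(1 - 4*x) + 3*x^2 - x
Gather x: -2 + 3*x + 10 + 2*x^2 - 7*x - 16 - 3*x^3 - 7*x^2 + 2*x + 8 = -3*x^3 - 5*x^2 - 2*x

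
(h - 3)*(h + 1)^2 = h^3 - h^2 - 5*h - 3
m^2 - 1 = (m - 1)*(m + 1)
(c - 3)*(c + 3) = c^2 - 9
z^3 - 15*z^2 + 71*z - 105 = (z - 7)*(z - 5)*(z - 3)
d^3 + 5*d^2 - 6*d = d*(d - 1)*(d + 6)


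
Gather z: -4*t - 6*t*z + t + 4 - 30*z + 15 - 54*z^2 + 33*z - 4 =-3*t - 54*z^2 + z*(3 - 6*t) + 15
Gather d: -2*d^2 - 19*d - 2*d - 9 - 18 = -2*d^2 - 21*d - 27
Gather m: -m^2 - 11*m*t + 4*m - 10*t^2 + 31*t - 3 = -m^2 + m*(4 - 11*t) - 10*t^2 + 31*t - 3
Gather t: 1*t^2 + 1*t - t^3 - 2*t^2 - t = -t^3 - t^2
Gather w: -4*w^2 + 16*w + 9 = -4*w^2 + 16*w + 9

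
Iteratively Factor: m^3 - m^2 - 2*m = (m)*(m^2 - m - 2) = m*(m - 2)*(m + 1)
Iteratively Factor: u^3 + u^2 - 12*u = (u)*(u^2 + u - 12) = u*(u - 3)*(u + 4)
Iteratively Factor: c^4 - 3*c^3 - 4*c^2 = (c + 1)*(c^3 - 4*c^2) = (c - 4)*(c + 1)*(c^2) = c*(c - 4)*(c + 1)*(c)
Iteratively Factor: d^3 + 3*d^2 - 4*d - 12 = (d + 2)*(d^2 + d - 6) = (d + 2)*(d + 3)*(d - 2)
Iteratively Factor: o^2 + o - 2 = (o + 2)*(o - 1)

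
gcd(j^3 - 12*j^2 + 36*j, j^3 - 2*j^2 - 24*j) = j^2 - 6*j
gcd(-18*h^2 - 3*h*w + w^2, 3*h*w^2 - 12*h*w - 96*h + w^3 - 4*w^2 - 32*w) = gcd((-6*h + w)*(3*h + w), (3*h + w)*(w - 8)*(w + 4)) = 3*h + w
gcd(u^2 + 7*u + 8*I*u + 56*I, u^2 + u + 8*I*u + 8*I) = u + 8*I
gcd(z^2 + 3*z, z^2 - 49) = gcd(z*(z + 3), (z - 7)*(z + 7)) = 1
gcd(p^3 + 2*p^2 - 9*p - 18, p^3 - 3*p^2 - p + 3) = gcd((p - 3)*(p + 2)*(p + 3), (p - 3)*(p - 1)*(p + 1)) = p - 3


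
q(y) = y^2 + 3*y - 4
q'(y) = 2*y + 3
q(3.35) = 17.27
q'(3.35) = 9.70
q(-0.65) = -5.53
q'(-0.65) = 1.70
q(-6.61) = 19.86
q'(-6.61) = -10.22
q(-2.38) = -5.48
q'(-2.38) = -1.76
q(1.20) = 1.04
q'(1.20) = 5.40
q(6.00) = 50.00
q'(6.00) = 15.00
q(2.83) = 12.50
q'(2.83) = 8.66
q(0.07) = -3.79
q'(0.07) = 3.14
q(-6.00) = 14.00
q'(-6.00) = -9.00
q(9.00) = 104.00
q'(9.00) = 21.00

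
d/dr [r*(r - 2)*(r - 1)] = 3*r^2 - 6*r + 2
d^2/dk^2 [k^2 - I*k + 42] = 2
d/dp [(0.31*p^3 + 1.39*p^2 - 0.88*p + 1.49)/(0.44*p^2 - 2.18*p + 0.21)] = (0.1364*p^4 - 1.3516*p^3 - 2.4477*p^2 - 0.7274*p + 3.0634)/(0.1936*p^4 - 1.9184*p^3 + 4.9372*p^2 - 0.9156*p + 0.0441)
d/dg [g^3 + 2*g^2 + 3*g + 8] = 3*g^2 + 4*g + 3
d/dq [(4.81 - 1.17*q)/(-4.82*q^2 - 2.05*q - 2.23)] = (-5.6394*q^2 + 46.3684*q + 12.4696)/(23.2324*q^4 + 19.762*q^3 + 25.6997*q^2 + 9.143*q + 4.9729)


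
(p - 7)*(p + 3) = p^2 - 4*p - 21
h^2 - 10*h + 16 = (h - 8)*(h - 2)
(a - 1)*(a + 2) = a^2 + a - 2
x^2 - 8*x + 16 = (x - 4)^2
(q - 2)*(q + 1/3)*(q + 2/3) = q^3 - q^2 - 16*q/9 - 4/9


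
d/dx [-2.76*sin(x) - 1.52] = -2.76*cos(x)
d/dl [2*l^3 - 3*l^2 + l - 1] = 6*l^2 - 6*l + 1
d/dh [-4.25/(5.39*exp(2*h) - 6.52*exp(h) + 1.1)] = (45.815*exp(h) - 27.71)*exp(h)/(5.39*exp(2*h) - 6.52*exp(h) + 1.1)^2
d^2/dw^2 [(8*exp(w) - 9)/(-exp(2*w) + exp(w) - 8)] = (-8*exp(4*w) + 28*exp(3*w) + 357*exp(2*w) - 343*exp(w) - 440)*exp(w)/(exp(6*w) - 3*exp(5*w) + 27*exp(4*w) - 49*exp(3*w) + 216*exp(2*w) - 192*exp(w) + 512)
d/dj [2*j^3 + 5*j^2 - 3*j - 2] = 6*j^2 + 10*j - 3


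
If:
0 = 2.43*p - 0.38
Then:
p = 0.16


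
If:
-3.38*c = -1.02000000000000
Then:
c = 0.30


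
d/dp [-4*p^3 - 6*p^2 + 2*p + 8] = -12*p^2 - 12*p + 2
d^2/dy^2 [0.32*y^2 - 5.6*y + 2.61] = 0.640000000000000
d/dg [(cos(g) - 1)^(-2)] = 2*sin(g)/(cos(g) - 1)^3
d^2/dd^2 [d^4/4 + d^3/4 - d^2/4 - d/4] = 3*d^2 + 3*d/2 - 1/2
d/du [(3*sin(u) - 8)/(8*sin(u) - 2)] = 29*cos(u)/(2*(4*sin(u) - 1)^2)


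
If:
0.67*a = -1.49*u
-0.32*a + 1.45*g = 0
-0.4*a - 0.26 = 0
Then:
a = -0.65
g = -0.14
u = 0.29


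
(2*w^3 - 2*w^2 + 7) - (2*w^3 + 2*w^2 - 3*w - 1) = -4*w^2 + 3*w + 8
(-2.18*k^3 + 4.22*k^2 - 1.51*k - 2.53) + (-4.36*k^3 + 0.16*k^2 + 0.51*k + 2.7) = -6.54*k^3 + 4.38*k^2 - 1.0*k + 0.17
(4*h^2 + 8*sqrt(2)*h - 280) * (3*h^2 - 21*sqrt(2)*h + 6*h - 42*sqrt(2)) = 12*h^4 - 60*sqrt(2)*h^3 + 24*h^3 - 1176*h^2 - 120*sqrt(2)*h^2 - 2352*h + 5880*sqrt(2)*h + 11760*sqrt(2)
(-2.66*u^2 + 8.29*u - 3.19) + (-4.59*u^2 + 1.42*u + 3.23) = -7.25*u^2 + 9.71*u + 0.04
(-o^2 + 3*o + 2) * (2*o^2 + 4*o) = -2*o^4 + 2*o^3 + 16*o^2 + 8*o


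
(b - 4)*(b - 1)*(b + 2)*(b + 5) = b^4 + 2*b^3 - 21*b^2 - 22*b + 40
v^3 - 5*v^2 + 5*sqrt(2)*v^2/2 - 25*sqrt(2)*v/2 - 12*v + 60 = (v - 5)*(v - 3*sqrt(2)/2)*(v + 4*sqrt(2))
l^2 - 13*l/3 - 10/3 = (l - 5)*(l + 2/3)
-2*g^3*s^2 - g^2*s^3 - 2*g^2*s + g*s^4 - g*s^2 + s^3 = s*(-2*g + s)*(g + s)*(g*s + 1)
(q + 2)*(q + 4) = q^2 + 6*q + 8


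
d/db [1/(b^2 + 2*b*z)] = 2*(-b - z)/(b^2*(b + 2*z)^2)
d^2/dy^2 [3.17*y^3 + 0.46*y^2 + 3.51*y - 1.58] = 19.02*y + 0.92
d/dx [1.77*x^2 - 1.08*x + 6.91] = 3.54*x - 1.08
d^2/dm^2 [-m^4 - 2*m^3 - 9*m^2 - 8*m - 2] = -12*m^2 - 12*m - 18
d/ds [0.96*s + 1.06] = 0.960000000000000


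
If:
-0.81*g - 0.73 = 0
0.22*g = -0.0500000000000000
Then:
No Solution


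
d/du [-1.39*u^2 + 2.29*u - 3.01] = 2.29 - 2.78*u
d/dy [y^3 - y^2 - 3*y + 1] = 3*y^2 - 2*y - 3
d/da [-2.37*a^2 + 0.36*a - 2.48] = 0.36 - 4.74*a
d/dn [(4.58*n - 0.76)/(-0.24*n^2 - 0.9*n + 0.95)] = (1.0992*n^2 - 0.3648*n + 3.667)/(0.0576*n^4 + 0.432*n^3 + 0.354*n^2 - 1.71*n + 0.9025)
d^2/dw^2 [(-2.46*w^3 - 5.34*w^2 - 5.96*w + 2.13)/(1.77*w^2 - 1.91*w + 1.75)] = (1.4210854715202e-14*w^4 - 76.158996*w^3 + 188.617662*w^2 + 22.358754*w - 70.204544)/(5.545233*w^6 - 17.951517*w^5 + 35.819136*w^4 - 42.465221*w^3 + 35.4144*w^2 - 17.548125*w + 5.359375)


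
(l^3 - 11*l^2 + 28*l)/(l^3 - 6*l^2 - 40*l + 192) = l*(l - 7)/(l^2 - 2*l - 48)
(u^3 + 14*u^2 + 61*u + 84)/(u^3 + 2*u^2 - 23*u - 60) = (u + 7)/(u - 5)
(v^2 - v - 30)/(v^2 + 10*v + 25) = (v - 6)/(v + 5)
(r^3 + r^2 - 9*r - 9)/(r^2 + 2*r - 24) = (r^3 + r^2 - 9*r - 9)/(r^2 + 2*r - 24)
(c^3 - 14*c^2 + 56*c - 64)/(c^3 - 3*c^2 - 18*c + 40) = (c^2 - 12*c + 32)/(c^2 - c - 20)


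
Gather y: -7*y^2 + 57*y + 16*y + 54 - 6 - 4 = -7*y^2 + 73*y + 44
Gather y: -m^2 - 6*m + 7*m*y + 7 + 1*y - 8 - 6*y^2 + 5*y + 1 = -m^2 - 6*m - 6*y^2 + y*(7*m + 6)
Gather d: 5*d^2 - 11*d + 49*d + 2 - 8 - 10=5*d^2 + 38*d - 16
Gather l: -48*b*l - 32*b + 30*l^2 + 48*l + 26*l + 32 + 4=-32*b + 30*l^2 + l*(74 - 48*b) + 36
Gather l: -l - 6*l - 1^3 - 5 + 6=-7*l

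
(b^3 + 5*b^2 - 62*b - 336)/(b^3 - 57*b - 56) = (b + 6)/(b + 1)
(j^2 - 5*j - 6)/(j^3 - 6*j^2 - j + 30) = (j^2 - 5*j - 6)/(j^3 - 6*j^2 - j + 30)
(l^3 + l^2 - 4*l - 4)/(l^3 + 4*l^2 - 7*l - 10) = (l + 2)/(l + 5)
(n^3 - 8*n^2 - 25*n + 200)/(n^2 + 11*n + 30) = (n^2 - 13*n + 40)/(n + 6)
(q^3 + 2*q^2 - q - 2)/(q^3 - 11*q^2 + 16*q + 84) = (q^2 - 1)/(q^2 - 13*q + 42)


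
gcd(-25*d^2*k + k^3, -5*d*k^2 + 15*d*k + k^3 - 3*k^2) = 5*d*k - k^2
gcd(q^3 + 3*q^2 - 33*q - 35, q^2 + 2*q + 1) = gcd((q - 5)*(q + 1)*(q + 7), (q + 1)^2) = q + 1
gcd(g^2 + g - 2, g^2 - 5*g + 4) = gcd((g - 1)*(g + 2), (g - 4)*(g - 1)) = g - 1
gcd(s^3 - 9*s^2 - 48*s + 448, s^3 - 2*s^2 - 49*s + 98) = s + 7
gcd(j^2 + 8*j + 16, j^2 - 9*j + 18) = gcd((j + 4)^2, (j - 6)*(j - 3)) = 1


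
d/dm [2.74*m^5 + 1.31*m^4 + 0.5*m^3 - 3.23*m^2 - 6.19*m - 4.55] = 13.7*m^4 + 5.24*m^3 + 1.5*m^2 - 6.46*m - 6.19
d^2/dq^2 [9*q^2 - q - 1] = 18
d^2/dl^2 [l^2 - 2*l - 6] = 2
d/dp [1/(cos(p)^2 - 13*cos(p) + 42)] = (2*cos(p) - 13)*sin(p)/(cos(p)^2 - 13*cos(p) + 42)^2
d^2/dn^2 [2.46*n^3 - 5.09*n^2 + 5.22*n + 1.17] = 14.76*n - 10.18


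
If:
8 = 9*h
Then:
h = 8/9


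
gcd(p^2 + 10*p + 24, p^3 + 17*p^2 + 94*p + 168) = p^2 + 10*p + 24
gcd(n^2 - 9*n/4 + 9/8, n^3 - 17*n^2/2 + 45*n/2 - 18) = n - 3/2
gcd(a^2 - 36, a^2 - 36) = a^2 - 36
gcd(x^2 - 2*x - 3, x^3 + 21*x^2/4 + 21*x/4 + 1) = x + 1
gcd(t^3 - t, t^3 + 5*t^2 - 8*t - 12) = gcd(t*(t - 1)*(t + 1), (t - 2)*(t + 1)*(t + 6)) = t + 1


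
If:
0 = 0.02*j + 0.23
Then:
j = -11.50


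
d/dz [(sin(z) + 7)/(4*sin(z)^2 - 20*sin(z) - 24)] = (-14*sin(z) + cos(z)^2 + 28)*cos(z)/(4*(sin(z) - 6)^2*(sin(z) + 1)^2)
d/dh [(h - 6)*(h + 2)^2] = (h + 2)*(3*h - 10)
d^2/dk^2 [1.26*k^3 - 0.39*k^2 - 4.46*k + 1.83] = 7.56*k - 0.78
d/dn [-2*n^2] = -4*n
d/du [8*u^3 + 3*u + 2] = 24*u^2 + 3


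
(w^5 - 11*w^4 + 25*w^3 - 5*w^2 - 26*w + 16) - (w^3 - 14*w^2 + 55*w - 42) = w^5 - 11*w^4 + 24*w^3 + 9*w^2 - 81*w + 58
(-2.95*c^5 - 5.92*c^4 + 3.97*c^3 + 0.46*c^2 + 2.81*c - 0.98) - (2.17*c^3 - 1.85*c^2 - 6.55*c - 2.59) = -2.95*c^5 - 5.92*c^4 + 1.8*c^3 + 2.31*c^2 + 9.36*c + 1.61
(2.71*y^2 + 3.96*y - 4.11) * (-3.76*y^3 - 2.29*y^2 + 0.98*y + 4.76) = -10.1896*y^5 - 21.0955*y^4 + 9.041*y^3 + 26.1923*y^2 + 14.8218*y - 19.5636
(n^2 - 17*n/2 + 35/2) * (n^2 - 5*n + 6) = n^4 - 27*n^3/2 + 66*n^2 - 277*n/2 + 105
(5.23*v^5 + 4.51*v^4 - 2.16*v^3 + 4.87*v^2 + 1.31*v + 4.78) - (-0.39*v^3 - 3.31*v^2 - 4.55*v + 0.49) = 5.23*v^5 + 4.51*v^4 - 1.77*v^3 + 8.18*v^2 + 5.86*v + 4.29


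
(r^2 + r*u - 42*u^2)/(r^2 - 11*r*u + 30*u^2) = (r + 7*u)/(r - 5*u)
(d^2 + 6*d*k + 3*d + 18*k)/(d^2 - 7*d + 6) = (d^2 + 6*d*k + 3*d + 18*k)/(d^2 - 7*d + 6)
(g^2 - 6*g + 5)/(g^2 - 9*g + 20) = (g - 1)/(g - 4)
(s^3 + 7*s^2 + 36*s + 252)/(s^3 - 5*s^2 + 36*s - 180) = (s + 7)/(s - 5)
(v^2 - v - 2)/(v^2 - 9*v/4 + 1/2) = 4*(v + 1)/(4*v - 1)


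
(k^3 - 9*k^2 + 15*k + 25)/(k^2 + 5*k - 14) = (k^3 - 9*k^2 + 15*k + 25)/(k^2 + 5*k - 14)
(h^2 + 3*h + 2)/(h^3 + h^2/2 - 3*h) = 2*(h + 1)/(h*(2*h - 3))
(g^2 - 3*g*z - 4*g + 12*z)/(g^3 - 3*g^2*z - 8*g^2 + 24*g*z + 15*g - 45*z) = (g - 4)/(g^2 - 8*g + 15)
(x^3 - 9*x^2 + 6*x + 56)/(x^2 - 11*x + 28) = x + 2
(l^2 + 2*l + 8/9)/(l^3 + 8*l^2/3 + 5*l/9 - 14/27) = 3*(3*l + 4)/(9*l^2 + 18*l - 7)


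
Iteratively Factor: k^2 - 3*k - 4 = (k + 1)*(k - 4)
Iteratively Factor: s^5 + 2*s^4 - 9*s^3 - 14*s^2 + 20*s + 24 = (s - 2)*(s^4 + 4*s^3 - s^2 - 16*s - 12) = (s - 2)*(s + 3)*(s^3 + s^2 - 4*s - 4) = (s - 2)^2*(s + 3)*(s^2 + 3*s + 2) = (s - 2)^2*(s + 1)*(s + 3)*(s + 2)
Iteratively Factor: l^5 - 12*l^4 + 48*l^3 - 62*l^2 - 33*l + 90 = (l - 3)*(l^4 - 9*l^3 + 21*l^2 + l - 30) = (l - 3)*(l + 1)*(l^3 - 10*l^2 + 31*l - 30) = (l - 3)^2*(l + 1)*(l^2 - 7*l + 10) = (l - 3)^2*(l - 2)*(l + 1)*(l - 5)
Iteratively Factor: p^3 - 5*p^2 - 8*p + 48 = (p - 4)*(p^2 - p - 12) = (p - 4)^2*(p + 3)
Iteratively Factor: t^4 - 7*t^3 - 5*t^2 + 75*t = (t - 5)*(t^3 - 2*t^2 - 15*t) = (t - 5)^2*(t^2 + 3*t) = t*(t - 5)^2*(t + 3)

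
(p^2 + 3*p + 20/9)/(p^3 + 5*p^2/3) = (p + 4/3)/p^2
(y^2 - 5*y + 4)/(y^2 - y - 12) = (y - 1)/(y + 3)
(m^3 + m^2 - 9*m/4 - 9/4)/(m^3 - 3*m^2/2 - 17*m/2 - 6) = (m - 3/2)/(m - 4)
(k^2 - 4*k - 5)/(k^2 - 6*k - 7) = (k - 5)/(k - 7)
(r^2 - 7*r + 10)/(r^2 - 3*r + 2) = (r - 5)/(r - 1)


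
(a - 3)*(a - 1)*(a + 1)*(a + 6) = a^4 + 3*a^3 - 19*a^2 - 3*a + 18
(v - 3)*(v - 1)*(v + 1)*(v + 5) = v^4 + 2*v^3 - 16*v^2 - 2*v + 15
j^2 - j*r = j*(j - r)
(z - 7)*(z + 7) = z^2 - 49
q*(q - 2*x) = q^2 - 2*q*x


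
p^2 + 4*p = p*(p + 4)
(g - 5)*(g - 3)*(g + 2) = g^3 - 6*g^2 - g + 30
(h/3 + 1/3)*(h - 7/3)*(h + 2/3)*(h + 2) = h^4/3 + 4*h^3/9 - 41*h^2/27 - 8*h/3 - 28/27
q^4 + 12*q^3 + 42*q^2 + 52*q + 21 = (q + 1)^2*(q + 3)*(q + 7)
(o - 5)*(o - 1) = o^2 - 6*o + 5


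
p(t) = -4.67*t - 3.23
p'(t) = -4.67000000000000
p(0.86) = -7.25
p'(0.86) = -4.67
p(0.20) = -4.16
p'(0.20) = -4.67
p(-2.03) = 6.25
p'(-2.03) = -4.67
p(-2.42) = 8.07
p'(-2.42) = -4.67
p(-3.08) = 11.15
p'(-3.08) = -4.67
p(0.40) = -5.10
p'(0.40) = -4.67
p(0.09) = -3.65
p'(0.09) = -4.67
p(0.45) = -5.33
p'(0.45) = -4.67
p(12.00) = -59.27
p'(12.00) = -4.67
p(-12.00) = 52.81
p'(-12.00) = -4.67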